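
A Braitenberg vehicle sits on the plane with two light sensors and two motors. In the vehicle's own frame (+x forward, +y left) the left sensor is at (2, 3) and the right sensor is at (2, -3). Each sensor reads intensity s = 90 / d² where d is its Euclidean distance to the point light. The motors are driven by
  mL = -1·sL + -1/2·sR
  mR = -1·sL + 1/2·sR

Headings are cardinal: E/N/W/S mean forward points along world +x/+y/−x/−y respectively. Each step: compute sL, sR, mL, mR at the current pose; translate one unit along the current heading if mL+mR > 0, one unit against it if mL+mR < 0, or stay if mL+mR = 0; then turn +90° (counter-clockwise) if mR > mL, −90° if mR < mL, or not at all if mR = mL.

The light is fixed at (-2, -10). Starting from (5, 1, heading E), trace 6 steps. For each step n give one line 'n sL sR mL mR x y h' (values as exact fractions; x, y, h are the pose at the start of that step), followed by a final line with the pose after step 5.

0 90/277 18/29 -5103/8033 -117/8033 5 1 E
1 45/89 9/25 -3051/4450 -1449/4450 4 1 N
2 18/13 18/37 -783/481 -549/481 4 0 W
3 45/82 9/8 -729/656 9/656 5 0 S
4 90/277 18/29 -5103/8033 -117/8033 5 1 E
5 45/89 9/25 -3051/4450 -1449/4450 4 1 N
final 4 0 W

n=0: pose=(5,1,E); sL=90/277, sR=18/29; mL=-5103/8033, mR=-117/8033; mL+mR=-180/277 → advance -1; mR−mL=18/29 → turn +1·90°
n=1: pose=(4,1,N); sL=45/89, sR=9/25; mL=-3051/4450, mR=-1449/4450; mL+mR=-90/89 → advance -1; mR−mL=9/25 → turn +1·90°
n=2: pose=(4,0,W); sL=18/13, sR=18/37; mL=-783/481, mR=-549/481; mL+mR=-36/13 → advance -1; mR−mL=18/37 → turn +1·90°
n=3: pose=(5,0,S); sL=45/82, sR=9/8; mL=-729/656, mR=9/656; mL+mR=-45/41 → advance -1; mR−mL=9/8 → turn +1·90°
n=4: pose=(5,1,E); sL=90/277, sR=18/29; mL=-5103/8033, mR=-117/8033; mL+mR=-180/277 → advance -1; mR−mL=18/29 → turn +1·90°
n=5: pose=(4,1,N); sL=45/89, sR=9/25; mL=-3051/4450, mR=-1449/4450; mL+mR=-90/89 → advance -1; mR−mL=9/25 → turn +1·90°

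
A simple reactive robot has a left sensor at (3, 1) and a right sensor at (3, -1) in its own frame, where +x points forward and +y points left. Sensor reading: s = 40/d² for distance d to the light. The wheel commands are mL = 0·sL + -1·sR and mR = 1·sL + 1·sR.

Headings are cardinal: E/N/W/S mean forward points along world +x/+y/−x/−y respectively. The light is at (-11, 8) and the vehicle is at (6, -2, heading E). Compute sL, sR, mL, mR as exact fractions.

40/481 40/521 -40/521 40080/250601

left sensor world pos  = (9, -1); dL² = 481
right sensor world pos = (9, -3); dR² = 521
sL = 40/481 = 40/481
sR = 40/521 = 40/521
mL = 0·sL + -1·sR = -40/521
mR = 1·sL + 1·sR = 40080/250601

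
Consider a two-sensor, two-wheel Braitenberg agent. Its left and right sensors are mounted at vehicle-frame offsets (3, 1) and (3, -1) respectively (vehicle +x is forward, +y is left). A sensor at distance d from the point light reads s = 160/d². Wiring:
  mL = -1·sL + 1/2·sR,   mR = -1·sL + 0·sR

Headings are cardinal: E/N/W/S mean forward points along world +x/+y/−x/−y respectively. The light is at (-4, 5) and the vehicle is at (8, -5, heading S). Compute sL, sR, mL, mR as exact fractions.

80/169 16/29 -968/4901 -80/169

left sensor world pos  = (9, -8); dL² = 338
right sensor world pos = (7, -8); dR² = 290
sL = 160/338 = 80/169
sR = 160/290 = 16/29
mL = -1·sL + 1/2·sR = -968/4901
mR = -1·sL + 0·sR = -80/169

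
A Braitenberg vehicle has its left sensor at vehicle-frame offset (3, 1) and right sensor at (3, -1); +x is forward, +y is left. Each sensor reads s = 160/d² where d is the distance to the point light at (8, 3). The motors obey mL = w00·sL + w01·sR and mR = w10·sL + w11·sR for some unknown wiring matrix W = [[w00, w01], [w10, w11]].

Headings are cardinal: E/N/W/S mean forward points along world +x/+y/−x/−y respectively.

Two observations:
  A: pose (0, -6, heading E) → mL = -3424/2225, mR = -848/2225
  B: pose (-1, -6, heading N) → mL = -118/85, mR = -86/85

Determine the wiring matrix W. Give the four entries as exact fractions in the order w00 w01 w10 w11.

-1/2 -1/2 1/2 -1

obs A: pose=(0,-6,E) → sL=160/89, sR=32/25, mL=-3424/2225, mR=-848/2225
obs B: pose=(-1,-6,N) → sL=20/17, sR=8/5, mL=-118/85, mR=-86/85
sensor matrix S = [[160/89, 32/25], [20/17, 8/5]]; det S = 10368/7565
solve [mL_A; mL_B] = S·[w00; w01] and [mR_A; mR_B] = S·[w10; w11]:
  w00 = -1/2, w01 = -1/2, w10 = 1/2, w11 = -1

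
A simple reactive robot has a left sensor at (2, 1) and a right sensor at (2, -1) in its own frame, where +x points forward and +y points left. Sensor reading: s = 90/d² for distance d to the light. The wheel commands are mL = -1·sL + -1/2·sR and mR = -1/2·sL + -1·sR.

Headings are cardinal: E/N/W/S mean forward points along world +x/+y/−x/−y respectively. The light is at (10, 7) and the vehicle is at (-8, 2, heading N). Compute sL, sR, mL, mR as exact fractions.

9/37 45/149 -4347/11026 -4671/11026

left sensor world pos  = (-9, 4); dL² = 370
right sensor world pos = (-7, 4); dR² = 298
sL = 90/370 = 9/37
sR = 90/298 = 45/149
mL = -1·sL + -1/2·sR = -4347/11026
mR = -1/2·sL + -1·sR = -4671/11026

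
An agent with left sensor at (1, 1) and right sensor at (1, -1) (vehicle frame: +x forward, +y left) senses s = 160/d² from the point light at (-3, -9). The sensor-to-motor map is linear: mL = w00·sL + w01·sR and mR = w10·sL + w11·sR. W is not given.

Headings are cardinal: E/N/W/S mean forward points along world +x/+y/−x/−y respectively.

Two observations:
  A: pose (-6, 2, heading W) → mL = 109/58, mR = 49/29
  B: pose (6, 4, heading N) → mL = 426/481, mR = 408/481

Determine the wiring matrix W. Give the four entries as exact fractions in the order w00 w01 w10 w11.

obs A: pose=(-6,2,W) → sL=40/29, sR=1, mL=109/58, mR=49/29
obs B: pose=(6,4,N) → sL=8/13, sR=20/37, mL=426/481, mR=408/481
sensor matrix S = [[40/29, 1], [8/13, 20/37]]; det S = 1816/13949
solve [mL_A; mL_B] = S·[w00; w01] and [mR_A; mR_B] = S·[w10; w11]:
  w00 = 1, w01 = 1/2, w10 = 1/2, w11 = 1

1 1/2 1/2 1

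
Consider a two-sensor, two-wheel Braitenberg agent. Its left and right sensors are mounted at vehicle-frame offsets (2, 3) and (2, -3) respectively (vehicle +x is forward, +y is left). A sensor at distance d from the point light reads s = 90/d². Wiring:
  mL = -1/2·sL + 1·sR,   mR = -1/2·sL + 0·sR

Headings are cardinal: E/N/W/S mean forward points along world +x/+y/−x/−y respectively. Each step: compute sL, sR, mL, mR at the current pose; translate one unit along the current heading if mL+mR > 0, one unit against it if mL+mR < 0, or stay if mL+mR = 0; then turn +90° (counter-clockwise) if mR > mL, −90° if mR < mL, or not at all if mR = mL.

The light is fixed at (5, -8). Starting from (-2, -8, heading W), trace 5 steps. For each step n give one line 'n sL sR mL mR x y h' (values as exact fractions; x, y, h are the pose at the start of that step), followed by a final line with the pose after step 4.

0 1 1 1/2 -1/2 -2 -8 W
1 45/52 9/2 423/104 -45/104 -2 -8 N
2 90/41 90/29 2385/1189 -45/41 -2 -7 E
3 9 45/41 -279/82 -9/2 -1 -7 S
4 18/13 90/89 369/1157 -9/13 -1 -6 W
final 0 -6 N

n=0: pose=(-2,-8,W); sL=1, sR=1; mL=1/2, mR=-1/2; mL+mR=0 → advance +0; mR−mL=-1 → turn -1·90°
n=1: pose=(-2,-8,N); sL=45/52, sR=9/2; mL=423/104, mR=-45/104; mL+mR=189/52 → advance +1; mR−mL=-9/2 → turn -1·90°
n=2: pose=(-2,-7,E); sL=90/41, sR=90/29; mL=2385/1189, mR=-45/41; mL+mR=1080/1189 → advance +1; mR−mL=-90/29 → turn -1·90°
n=3: pose=(-1,-7,S); sL=9, sR=45/41; mL=-279/82, mR=-9/2; mL+mR=-324/41 → advance -1; mR−mL=-45/41 → turn -1·90°
n=4: pose=(-1,-6,W); sL=18/13, sR=90/89; mL=369/1157, mR=-9/13; mL+mR=-432/1157 → advance -1; mR−mL=-90/89 → turn -1·90°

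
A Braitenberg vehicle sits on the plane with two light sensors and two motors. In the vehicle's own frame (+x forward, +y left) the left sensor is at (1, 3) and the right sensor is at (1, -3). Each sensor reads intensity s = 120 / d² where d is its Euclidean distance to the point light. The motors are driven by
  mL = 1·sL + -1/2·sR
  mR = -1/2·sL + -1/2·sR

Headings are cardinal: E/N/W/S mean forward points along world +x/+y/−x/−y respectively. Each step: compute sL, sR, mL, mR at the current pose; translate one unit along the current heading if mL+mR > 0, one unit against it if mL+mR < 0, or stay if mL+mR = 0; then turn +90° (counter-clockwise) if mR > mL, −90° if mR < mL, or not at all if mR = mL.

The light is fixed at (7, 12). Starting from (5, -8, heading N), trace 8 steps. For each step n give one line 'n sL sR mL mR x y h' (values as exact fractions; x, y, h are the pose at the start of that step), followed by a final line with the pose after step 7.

n=0: pose=(5,-8,N); sL=60/193, sR=60/181; mL=5070/34933, mR=-11220/34933; mL+mR=-6150/34933 → advance -1; mR−mL=-90/193 → turn -1·90°
n=1: pose=(5,-9,E); sL=24/65, sR=120/577; mL=9948/37505, mR=-10824/37505; mL+mR=-876/37505 → advance -1; mR−mL=-36/65 → turn -1·90°
n=2: pose=(4,-9,S); sL=30/121, sR=3/13; mL=417/3146, mR=-753/3146; mL+mR=-168/1573 → advance -1; mR−mL=-45/121 → turn -1·90°
n=3: pose=(4,-8,W); sL=24/109, sR=24/61; mL=156/6649, mR=-2040/6649; mL+mR=-1884/6649 → advance -1; mR−mL=-36/109 → turn -1·90°
n=4: pose=(5,-8,N); sL=60/193, sR=60/181; mL=5070/34933, mR=-11220/34933; mL+mR=-6150/34933 → advance -1; mR−mL=-90/193 → turn -1·90°
n=5: pose=(5,-9,E); sL=24/65, sR=120/577; mL=9948/37505, mR=-10824/37505; mL+mR=-876/37505 → advance -1; mR−mL=-36/65 → turn -1·90°
n=6: pose=(4,-9,S); sL=30/121, sR=3/13; mL=417/3146, mR=-753/3146; mL+mR=-168/1573 → advance -1; mR−mL=-45/121 → turn -1·90°
n=7: pose=(4,-8,W); sL=24/109, sR=24/61; mL=156/6649, mR=-2040/6649; mL+mR=-1884/6649 → advance -1; mR−mL=-36/109 → turn -1·90°

0 60/193 60/181 5070/34933 -11220/34933 5 -8 N
1 24/65 120/577 9948/37505 -10824/37505 5 -9 E
2 30/121 3/13 417/3146 -753/3146 4 -9 S
3 24/109 24/61 156/6649 -2040/6649 4 -8 W
4 60/193 60/181 5070/34933 -11220/34933 5 -8 N
5 24/65 120/577 9948/37505 -10824/37505 5 -9 E
6 30/121 3/13 417/3146 -753/3146 4 -9 S
7 24/109 24/61 156/6649 -2040/6649 4 -8 W
final 5 -8 N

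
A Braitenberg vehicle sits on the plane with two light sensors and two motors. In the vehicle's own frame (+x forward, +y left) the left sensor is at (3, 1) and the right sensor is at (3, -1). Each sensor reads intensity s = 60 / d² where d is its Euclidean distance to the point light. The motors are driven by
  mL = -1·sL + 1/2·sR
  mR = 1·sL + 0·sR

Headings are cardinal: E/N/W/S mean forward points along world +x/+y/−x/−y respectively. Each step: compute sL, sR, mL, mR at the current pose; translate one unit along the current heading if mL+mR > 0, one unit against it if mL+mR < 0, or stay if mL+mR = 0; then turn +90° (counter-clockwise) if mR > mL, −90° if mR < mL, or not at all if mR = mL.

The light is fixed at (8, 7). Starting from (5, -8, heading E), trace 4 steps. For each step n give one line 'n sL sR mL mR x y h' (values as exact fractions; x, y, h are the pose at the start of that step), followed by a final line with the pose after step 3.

n=0: pose=(5,-8,E); sL=15/49, sR=15/64; mL=-1185/6272, mR=15/49; mL+mR=15/128 → advance +1; mR−mL=3105/6272 → turn +1·90°
n=1: pose=(6,-8,N); sL=20/51, sR=12/29; mL=-274/1479, mR=20/51; mL+mR=6/29 → advance +1; mR−mL=854/1479 → turn +1·90°
n=2: pose=(6,-7,W); sL=6/25, sR=30/97; mL=-207/2425, mR=6/25; mL+mR=15/97 → advance +1; mR−mL=789/2425 → turn +1·90°
n=3: pose=(5,-7,S); sL=60/293, sR=12/61; mL=-1902/17873, mR=60/293; mL+mR=6/61 → advance +1; mR−mL=5562/17873 → turn +1·90°

0 15/49 15/64 -1185/6272 15/49 5 -8 E
1 20/51 12/29 -274/1479 20/51 6 -8 N
2 6/25 30/97 -207/2425 6/25 6 -7 W
3 60/293 12/61 -1902/17873 60/293 5 -7 S
final 5 -8 E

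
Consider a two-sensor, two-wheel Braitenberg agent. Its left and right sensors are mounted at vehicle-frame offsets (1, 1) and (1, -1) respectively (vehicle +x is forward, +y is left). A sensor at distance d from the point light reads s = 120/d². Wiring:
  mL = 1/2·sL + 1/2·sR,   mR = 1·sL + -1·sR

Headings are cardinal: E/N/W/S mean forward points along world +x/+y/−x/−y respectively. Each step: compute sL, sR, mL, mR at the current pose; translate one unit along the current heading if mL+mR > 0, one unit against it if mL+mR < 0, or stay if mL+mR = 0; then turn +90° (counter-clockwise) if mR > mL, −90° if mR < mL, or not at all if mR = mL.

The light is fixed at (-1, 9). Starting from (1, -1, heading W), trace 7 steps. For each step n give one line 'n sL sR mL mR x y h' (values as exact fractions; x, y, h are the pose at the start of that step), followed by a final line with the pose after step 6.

0 60/61 60/41 3060/2501 -1200/2501 1 -1 W
1 40/27 24/17 664/459 32/459 0 -1 N
2 30/17 15/13 645/442 135/221 0 0 E
3 120/109 120/101 12600/11009 -960/11009 1 0 S
4 60/61 60/41 3060/2501 -1200/2501 1 -1 W
5 40/27 24/17 664/459 32/459 0 -1 N
6 30/17 15/13 645/442 135/221 0 0 E
final 1 0 S

n=0: pose=(1,-1,W); sL=60/61, sR=60/41; mL=3060/2501, mR=-1200/2501; mL+mR=1860/2501 → advance +1; mR−mL=-4260/2501 → turn -1·90°
n=1: pose=(0,-1,N); sL=40/27, sR=24/17; mL=664/459, mR=32/459; mL+mR=232/153 → advance +1; mR−mL=-632/459 → turn -1·90°
n=2: pose=(0,0,E); sL=30/17, sR=15/13; mL=645/442, mR=135/221; mL+mR=915/442 → advance +1; mR−mL=-375/442 → turn -1·90°
n=3: pose=(1,0,S); sL=120/109, sR=120/101; mL=12600/11009, mR=-960/11009; mL+mR=11640/11009 → advance +1; mR−mL=-13560/11009 → turn -1·90°
n=4: pose=(1,-1,W); sL=60/61, sR=60/41; mL=3060/2501, mR=-1200/2501; mL+mR=1860/2501 → advance +1; mR−mL=-4260/2501 → turn -1·90°
n=5: pose=(0,-1,N); sL=40/27, sR=24/17; mL=664/459, mR=32/459; mL+mR=232/153 → advance +1; mR−mL=-632/459 → turn -1·90°
n=6: pose=(0,0,E); sL=30/17, sR=15/13; mL=645/442, mR=135/221; mL+mR=915/442 → advance +1; mR−mL=-375/442 → turn -1·90°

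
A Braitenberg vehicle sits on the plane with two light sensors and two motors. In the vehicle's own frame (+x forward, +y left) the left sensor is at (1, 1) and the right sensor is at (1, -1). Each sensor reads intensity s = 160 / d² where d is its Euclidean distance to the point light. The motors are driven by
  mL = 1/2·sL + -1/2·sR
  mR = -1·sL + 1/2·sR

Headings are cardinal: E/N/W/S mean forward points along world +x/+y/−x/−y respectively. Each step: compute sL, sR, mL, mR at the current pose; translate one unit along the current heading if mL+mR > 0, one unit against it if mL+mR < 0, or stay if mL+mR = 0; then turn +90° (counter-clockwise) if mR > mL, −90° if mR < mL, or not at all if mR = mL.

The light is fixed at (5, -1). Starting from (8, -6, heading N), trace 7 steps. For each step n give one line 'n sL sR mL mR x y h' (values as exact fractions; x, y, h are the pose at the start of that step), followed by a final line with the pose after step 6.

n=0: pose=(8,-6,N); sL=8, sR=5; mL=3/2, mR=-11/2; mL+mR=-4 → advance -1; mR−mL=-7 → turn -1·90°
n=1: pose=(8,-7,E); sL=160/41, sR=32/13; mL=384/533, mR=-1424/533; mL+mR=-80/41 → advance -1; mR−mL=-1808/533 → turn -1·90°
n=2: pose=(7,-7,S); sL=80/29, sR=16/5; mL=-32/145, mR=-168/145; mL+mR=-40/29 → advance -1; mR−mL=-136/145 → turn -1·90°
n=3: pose=(7,-6,W); sL=160/37, sR=160/17; mL=-1600/629, mR=240/629; mL+mR=-80/37 → advance -1; mR−mL=1840/629 → turn +1·90°
n=4: pose=(8,-6,S); sL=40/13, sR=4; mL=-6/13, mR=-14/13; mL+mR=-20/13 → advance -1; mR−mL=-8/13 → turn -1·90°
n=5: pose=(8,-5,W); sL=160/29, sR=160/13; mL=-1280/377, mR=240/377; mL+mR=-80/29 → advance -1; mR−mL=1520/377 → turn +1·90°
n=6: pose=(9,-5,S); sL=16/5, sR=80/17; mL=-64/85, mR=-72/85; mL+mR=-8/5 → advance -1; mR−mL=-8/85 → turn -1·90°

0 8 5 3/2 -11/2 8 -6 N
1 160/41 32/13 384/533 -1424/533 8 -7 E
2 80/29 16/5 -32/145 -168/145 7 -7 S
3 160/37 160/17 -1600/629 240/629 7 -6 W
4 40/13 4 -6/13 -14/13 8 -6 S
5 160/29 160/13 -1280/377 240/377 8 -5 W
6 16/5 80/17 -64/85 -72/85 9 -5 S
final 9 -4 W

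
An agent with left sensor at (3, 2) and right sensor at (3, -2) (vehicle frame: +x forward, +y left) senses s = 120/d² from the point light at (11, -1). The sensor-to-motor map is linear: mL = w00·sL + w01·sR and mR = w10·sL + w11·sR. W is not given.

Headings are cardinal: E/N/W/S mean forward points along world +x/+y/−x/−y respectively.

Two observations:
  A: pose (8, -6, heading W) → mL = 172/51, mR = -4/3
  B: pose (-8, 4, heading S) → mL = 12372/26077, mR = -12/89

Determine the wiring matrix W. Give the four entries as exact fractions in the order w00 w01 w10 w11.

obs A: pose=(8,-6,W) → sL=24/17, sR=8/3, mL=172/51, mR=-4/3
obs B: pose=(-8,4,S) → sL=120/293, sR=24/89, mL=12372/26077, mR=-12/89
sensor matrix S = [[24/17, 8/3], [120/293, 24/89]]; det S = -315392/443309
solve [mL_A; mL_B] = S·[w00; w01] and [mR_A; mR_B] = S·[w10; w11]:
  w00 = 1/2, w01 = 1, w10 = 0, w11 = -1/2

1/2 1 0 -1/2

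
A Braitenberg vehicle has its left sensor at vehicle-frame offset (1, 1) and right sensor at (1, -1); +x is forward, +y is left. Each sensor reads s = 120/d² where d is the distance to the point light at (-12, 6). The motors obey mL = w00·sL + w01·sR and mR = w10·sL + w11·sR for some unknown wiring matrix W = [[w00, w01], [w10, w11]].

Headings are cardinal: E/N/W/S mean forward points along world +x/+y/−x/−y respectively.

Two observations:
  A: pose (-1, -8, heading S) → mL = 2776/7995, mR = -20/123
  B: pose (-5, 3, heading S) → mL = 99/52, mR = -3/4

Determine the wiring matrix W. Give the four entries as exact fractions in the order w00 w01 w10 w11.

1/2 1/2 -1/2 0

obs A: pose=(-1,-8,S) → sL=40/123, sR=24/65, mL=2776/7995, mR=-20/123
obs B: pose=(-5,3,S) → sL=3/2, sR=30/13, mL=99/52, mR=-3/4
sensor matrix S = [[40/123, 24/65], [3/2, 30/13]]; det S = 524/2665
solve [mL_A; mL_B] = S·[w00; w01] and [mR_A; mR_B] = S·[w10; w11]:
  w00 = 1/2, w01 = 1/2, w10 = -1/2, w11 = 0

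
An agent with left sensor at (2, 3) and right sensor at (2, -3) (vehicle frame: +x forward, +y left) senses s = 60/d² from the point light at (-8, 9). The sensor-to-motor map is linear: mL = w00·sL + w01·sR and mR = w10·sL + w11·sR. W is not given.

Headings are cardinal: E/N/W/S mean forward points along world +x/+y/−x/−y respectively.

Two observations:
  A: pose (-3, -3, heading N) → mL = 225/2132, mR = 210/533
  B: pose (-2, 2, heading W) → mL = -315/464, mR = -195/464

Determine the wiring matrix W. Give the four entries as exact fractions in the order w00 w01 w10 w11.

1/2 -1/2 1 -1/2

obs A: pose=(-3,-3,N) → sL=15/26, sR=15/41, mL=225/2132, mR=210/533
obs B: pose=(-2,2,W) → sL=15/29, sR=15/8, mL=-315/464, mR=-195/464
sensor matrix S = [[15/26, 15/41], [15/29, 15/8]]; det S = 220725/247312
solve [mL_A; mL_B] = S·[w00; w01] and [mR_A; mR_B] = S·[w10; w11]:
  w00 = 1/2, w01 = -1/2, w10 = 1, w11 = -1/2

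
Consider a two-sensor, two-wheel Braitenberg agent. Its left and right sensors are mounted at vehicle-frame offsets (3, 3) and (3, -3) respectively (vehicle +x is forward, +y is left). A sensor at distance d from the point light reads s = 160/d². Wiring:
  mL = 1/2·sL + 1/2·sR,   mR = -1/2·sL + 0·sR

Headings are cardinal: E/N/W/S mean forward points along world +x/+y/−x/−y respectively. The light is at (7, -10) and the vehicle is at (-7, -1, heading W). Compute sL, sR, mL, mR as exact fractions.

32/65 160/433 12128/28145 -16/65

left sensor world pos  = (-10, -4); dL² = 325
right sensor world pos = (-10, 2); dR² = 433
sL = 160/325 = 32/65
sR = 160/433 = 160/433
mL = 1/2·sL + 1/2·sR = 12128/28145
mR = -1/2·sL + 0·sR = -16/65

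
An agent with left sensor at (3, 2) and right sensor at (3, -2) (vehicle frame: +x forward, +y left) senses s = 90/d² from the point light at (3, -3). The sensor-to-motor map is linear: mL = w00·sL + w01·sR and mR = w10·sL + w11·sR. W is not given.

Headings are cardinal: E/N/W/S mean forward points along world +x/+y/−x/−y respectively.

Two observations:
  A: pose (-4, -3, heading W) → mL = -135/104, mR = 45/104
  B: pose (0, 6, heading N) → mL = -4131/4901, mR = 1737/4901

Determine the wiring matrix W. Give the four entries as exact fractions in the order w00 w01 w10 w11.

-1 -1/2 -1/2 1

obs A: pose=(-4,-3,W) → sL=45/52, sR=45/52, mL=-135/104, mR=45/104
obs B: pose=(0,6,N) → sL=90/169, sR=18/29, mL=-4131/4901, mR=1737/4901
sensor matrix S = [[45/52, 45/52], [90/169, 18/29]]; det S = 4860/63713
solve [mL_A; mL_B] = S·[w00; w01] and [mR_A; mR_B] = S·[w10; w11]:
  w00 = -1, w01 = -1/2, w10 = -1/2, w11 = 1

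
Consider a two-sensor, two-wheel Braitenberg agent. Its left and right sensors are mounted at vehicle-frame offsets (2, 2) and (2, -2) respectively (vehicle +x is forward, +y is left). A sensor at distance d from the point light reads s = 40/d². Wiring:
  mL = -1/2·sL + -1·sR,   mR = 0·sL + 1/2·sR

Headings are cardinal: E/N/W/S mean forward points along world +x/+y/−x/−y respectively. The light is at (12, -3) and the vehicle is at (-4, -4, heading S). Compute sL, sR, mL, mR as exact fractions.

left sensor world pos  = (-2, -6); dL² = 205
right sensor world pos = (-6, -6); dR² = 333
sL = 40/205 = 8/41
sR = 40/333 = 40/333
mL = -1/2·sL + -1·sR = -2972/13653
mR = 0·sL + 1/2·sR = 20/333

8/41 40/333 -2972/13653 20/333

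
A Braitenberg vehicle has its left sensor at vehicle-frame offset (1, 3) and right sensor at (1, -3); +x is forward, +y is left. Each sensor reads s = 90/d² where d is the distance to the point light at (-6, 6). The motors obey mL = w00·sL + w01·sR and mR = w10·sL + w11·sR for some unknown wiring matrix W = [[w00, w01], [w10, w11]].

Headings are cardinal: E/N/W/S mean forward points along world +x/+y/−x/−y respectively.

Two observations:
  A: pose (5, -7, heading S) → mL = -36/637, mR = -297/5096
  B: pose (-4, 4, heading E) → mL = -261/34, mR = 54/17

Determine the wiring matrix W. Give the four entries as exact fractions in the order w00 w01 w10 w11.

-1 1/2 1/2 -1/2

obs A: pose=(5,-7,S) → sL=45/196, sR=9/26, mL=-36/637, mR=-297/5096
obs B: pose=(-4,4,E) → sL=9, sR=45/17, mL=-261/34, mR=54/17
sensor matrix S = [[45/196, 9/26], [9, 45/17]]; det S = -108621/43316
solve [mL_A; mL_B] = S·[w00; w01] and [mR_A; mR_B] = S·[w10; w11]:
  w00 = -1, w01 = 1/2, w10 = 1/2, w11 = -1/2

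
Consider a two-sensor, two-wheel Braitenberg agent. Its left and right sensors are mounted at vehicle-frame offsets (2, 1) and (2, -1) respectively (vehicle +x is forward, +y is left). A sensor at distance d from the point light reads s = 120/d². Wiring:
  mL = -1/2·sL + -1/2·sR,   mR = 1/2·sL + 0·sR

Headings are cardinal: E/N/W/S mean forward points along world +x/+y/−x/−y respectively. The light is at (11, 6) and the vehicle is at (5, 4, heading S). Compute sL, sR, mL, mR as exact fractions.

120/41 24/13 -1272/533 60/41

left sensor world pos  = (6, 2); dL² = 41
right sensor world pos = (4, 2); dR² = 65
sL = 120/41 = 120/41
sR = 120/65 = 24/13
mL = -1/2·sL + -1/2·sR = -1272/533
mR = 1/2·sL + 0·sR = 60/41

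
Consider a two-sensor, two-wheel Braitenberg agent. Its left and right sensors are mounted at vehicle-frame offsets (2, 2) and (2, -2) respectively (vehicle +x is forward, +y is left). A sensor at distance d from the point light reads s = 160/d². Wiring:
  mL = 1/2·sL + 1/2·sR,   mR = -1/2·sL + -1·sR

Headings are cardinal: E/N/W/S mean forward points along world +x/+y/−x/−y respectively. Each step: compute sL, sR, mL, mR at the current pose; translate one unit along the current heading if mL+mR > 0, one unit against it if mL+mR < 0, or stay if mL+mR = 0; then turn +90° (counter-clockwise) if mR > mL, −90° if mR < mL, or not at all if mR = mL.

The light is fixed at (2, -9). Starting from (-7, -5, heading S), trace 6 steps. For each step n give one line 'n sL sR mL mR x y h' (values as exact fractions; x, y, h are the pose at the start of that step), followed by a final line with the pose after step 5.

0 160/53 32/25 2848/1325 -3696/1325 -7 -5 S
1 16/13 16/17 240/221 -344/221 -7 -4 W
2 160/149 32/17 3744/2533 -6128/2533 -6 -4 N
3 20/9 4 28/9 -46/9 -6 -5 E
4 160/53 32/25 2848/1325 -3696/1325 -7 -5 S
5 16/13 16/17 240/221 -344/221 -7 -4 W
final -6 -4 N

n=0: pose=(-7,-5,S); sL=160/53, sR=32/25; mL=2848/1325, mR=-3696/1325; mL+mR=-16/25 → advance -1; mR−mL=-6544/1325 → turn -1·90°
n=1: pose=(-7,-4,W); sL=16/13, sR=16/17; mL=240/221, mR=-344/221; mL+mR=-8/17 → advance -1; mR−mL=-584/221 → turn -1·90°
n=2: pose=(-6,-4,N); sL=160/149, sR=32/17; mL=3744/2533, mR=-6128/2533; mL+mR=-16/17 → advance -1; mR−mL=-9872/2533 → turn -1·90°
n=3: pose=(-6,-5,E); sL=20/9, sR=4; mL=28/9, mR=-46/9; mL+mR=-2 → advance -1; mR−mL=-74/9 → turn -1·90°
n=4: pose=(-7,-5,S); sL=160/53, sR=32/25; mL=2848/1325, mR=-3696/1325; mL+mR=-16/25 → advance -1; mR−mL=-6544/1325 → turn -1·90°
n=5: pose=(-7,-4,W); sL=16/13, sR=16/17; mL=240/221, mR=-344/221; mL+mR=-8/17 → advance -1; mR−mL=-584/221 → turn -1·90°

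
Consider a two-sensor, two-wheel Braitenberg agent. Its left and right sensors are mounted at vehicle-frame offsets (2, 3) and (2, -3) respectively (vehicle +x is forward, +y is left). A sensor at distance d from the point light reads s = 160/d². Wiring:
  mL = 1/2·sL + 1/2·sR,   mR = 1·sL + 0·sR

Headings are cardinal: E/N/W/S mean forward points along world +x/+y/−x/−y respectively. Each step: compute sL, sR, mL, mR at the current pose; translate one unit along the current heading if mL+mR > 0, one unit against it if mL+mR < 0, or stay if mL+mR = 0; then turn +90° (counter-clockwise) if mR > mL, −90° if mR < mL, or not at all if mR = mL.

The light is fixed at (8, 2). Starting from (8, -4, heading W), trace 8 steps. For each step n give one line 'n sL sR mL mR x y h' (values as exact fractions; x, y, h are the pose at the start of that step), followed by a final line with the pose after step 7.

n=0: pose=(8,-4,W); sL=32/17, sR=160/13; mL=1568/221, mR=32/17; mL+mR=1984/221 → advance +1; mR−mL=-1152/221 → turn -1·90°
n=1: pose=(7,-4,N); sL=5, sR=8; mL=13/2, mR=5; mL+mR=23/2 → advance +1; mR−mL=-3/2 → turn -1·90°
n=2: pose=(7,-3,E); sL=32, sR=32/13; mL=224/13, mR=32; mL+mR=640/13 → advance +1; mR−mL=192/13 → turn +1·90°
n=3: pose=(8,-3,N); sL=80/9, sR=80/9; mL=80/9, mR=80/9; mL+mR=160/9 → advance +1; mR−mL=0 → turn +0·90°
n=4: pose=(8,-2,N); sL=160/13, sR=160/13; mL=160/13, mR=160/13; mL+mR=320/13 → advance +1; mR−mL=0 → turn +0·90°
n=5: pose=(8,-1,N); sL=16, sR=16; mL=16, mR=16; mL+mR=32 → advance +1; mR−mL=0 → turn +0·90°
n=6: pose=(8,0,N); sL=160/9, sR=160/9; mL=160/9, mR=160/9; mL+mR=320/9 → advance +1; mR−mL=0 → turn +0·90°
n=7: pose=(8,1,N); sL=16, sR=16; mL=16, mR=16; mL+mR=32 → advance +1; mR−mL=0 → turn +0·90°

0 32/17 160/13 1568/221 32/17 8 -4 W
1 5 8 13/2 5 7 -4 N
2 32 32/13 224/13 32 7 -3 E
3 80/9 80/9 80/9 80/9 8 -3 N
4 160/13 160/13 160/13 160/13 8 -2 N
5 16 16 16 16 8 -1 N
6 160/9 160/9 160/9 160/9 8 0 N
7 16 16 16 16 8 1 N
final 8 2 N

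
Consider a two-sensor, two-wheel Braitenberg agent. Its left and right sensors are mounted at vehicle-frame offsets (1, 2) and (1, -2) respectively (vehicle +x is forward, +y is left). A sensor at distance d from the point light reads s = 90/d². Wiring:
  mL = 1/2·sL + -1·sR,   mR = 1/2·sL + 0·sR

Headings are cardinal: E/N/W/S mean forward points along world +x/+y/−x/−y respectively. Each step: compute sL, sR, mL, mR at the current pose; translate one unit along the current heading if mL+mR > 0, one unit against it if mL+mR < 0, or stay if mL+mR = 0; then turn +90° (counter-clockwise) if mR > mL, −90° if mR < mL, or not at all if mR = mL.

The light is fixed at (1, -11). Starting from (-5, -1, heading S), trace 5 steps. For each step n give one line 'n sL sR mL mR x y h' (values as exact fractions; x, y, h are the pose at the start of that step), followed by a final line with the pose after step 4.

0 90/97 18/29 -441/2813 45/97 -5 -1 S
1 45/73 45/37 -4905/5402 45/146 -5 -2 E
2 90/181 18/25 -2133/4525 45/181 -6 -2 N
3 9/10 45/82 -81/820 9/20 -6 -3 W
4 18/17 90/149 -189/2533 9/17 -7 -3 S
final -7 -4 E

n=0: pose=(-5,-1,S); sL=90/97, sR=18/29; mL=-441/2813, mR=45/97; mL+mR=864/2813 → advance +1; mR−mL=18/29 → turn +1·90°
n=1: pose=(-5,-2,E); sL=45/73, sR=45/37; mL=-4905/5402, mR=45/146; mL+mR=-1620/2701 → advance -1; mR−mL=45/37 → turn +1·90°
n=2: pose=(-6,-2,N); sL=90/181, sR=18/25; mL=-2133/4525, mR=45/181; mL+mR=-1008/4525 → advance -1; mR−mL=18/25 → turn +1·90°
n=3: pose=(-6,-3,W); sL=9/10, sR=45/82; mL=-81/820, mR=9/20; mL+mR=72/205 → advance +1; mR−mL=45/82 → turn +1·90°
n=4: pose=(-7,-3,S); sL=18/17, sR=90/149; mL=-189/2533, mR=9/17; mL+mR=1152/2533 → advance +1; mR−mL=90/149 → turn +1·90°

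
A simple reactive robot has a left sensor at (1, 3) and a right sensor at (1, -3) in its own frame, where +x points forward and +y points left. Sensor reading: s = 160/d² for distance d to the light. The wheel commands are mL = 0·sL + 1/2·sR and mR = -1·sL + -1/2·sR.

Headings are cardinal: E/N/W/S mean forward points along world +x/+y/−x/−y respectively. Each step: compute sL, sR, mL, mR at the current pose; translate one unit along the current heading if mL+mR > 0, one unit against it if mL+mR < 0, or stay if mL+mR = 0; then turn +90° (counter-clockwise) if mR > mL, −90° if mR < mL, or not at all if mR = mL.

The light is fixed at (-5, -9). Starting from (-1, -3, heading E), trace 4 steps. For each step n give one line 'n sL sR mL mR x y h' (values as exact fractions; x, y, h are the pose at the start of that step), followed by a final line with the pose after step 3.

n=0: pose=(-1,-3,E); sL=80/53, sR=80/17; mL=40/17, mR=-3480/901; mL+mR=-80/53 → advance -1; mR−mL=-5600/901 → turn -1·90°
n=1: pose=(-2,-3,S); sL=160/61, sR=32/5; mL=16/5, mR=-1776/305; mL+mR=-160/61 → advance -1; mR−mL=-2752/305 → turn -1·90°
n=2: pose=(-2,-2,W); sL=8, sR=20/13; mL=10/13, mR=-114/13; mL+mR=-8 → advance -1; mR−mL=-124/13 → turn -1·90°
n=3: pose=(-1,-2,N); sL=32/13, sR=160/113; mL=80/113, mR=-4656/1469; mL+mR=-32/13 → advance -1; mR−mL=-5696/1469 → turn -1·90°

0 80/53 80/17 40/17 -3480/901 -1 -3 E
1 160/61 32/5 16/5 -1776/305 -2 -3 S
2 8 20/13 10/13 -114/13 -2 -2 W
3 32/13 160/113 80/113 -4656/1469 -1 -2 N
final -1 -3 E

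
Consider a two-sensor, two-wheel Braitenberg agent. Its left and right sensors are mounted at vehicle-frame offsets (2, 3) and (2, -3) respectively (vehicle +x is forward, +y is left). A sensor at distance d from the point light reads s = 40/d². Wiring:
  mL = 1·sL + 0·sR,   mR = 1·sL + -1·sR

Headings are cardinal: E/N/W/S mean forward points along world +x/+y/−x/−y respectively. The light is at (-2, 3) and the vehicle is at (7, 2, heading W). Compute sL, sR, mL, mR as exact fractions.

8/13 40/53 8/13 -96/689

left sensor world pos  = (5, -1); dL² = 65
right sensor world pos = (5, 5); dR² = 53
sL = 40/65 = 8/13
sR = 40/53 = 40/53
mL = 1·sL + 0·sR = 8/13
mR = 1·sL + -1·sR = -96/689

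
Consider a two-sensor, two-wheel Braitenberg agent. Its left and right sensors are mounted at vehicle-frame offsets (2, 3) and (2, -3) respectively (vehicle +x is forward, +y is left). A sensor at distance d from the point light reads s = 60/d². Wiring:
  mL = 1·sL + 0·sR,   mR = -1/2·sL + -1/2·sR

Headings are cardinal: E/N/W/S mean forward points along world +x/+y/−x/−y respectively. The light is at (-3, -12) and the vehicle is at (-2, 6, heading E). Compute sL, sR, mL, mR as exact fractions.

2/15 10/39 2/15 -38/195

left sensor world pos  = (0, 9); dL² = 450
right sensor world pos = (0, 3); dR² = 234
sL = 60/450 = 2/15
sR = 60/234 = 10/39
mL = 1·sL + 0·sR = 2/15
mR = -1/2·sL + -1/2·sR = -38/195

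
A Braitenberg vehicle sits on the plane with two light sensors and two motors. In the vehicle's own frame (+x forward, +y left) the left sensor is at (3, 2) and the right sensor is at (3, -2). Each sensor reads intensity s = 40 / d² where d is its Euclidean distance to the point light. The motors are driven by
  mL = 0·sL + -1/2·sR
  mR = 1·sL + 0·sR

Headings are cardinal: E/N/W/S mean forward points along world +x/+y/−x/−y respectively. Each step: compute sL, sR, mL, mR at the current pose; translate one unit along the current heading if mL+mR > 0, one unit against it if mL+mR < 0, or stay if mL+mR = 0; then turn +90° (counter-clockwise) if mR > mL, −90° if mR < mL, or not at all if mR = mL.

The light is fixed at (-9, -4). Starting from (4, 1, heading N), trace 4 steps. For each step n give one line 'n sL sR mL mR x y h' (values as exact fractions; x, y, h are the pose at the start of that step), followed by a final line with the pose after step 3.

0 8/37 40/289 -20/289 8/37 4 1 N
1 10/29 10/41 -5/41 10/29 4 2 W
2 8/41 40/109 -20/109 8/41 3 2 S
3 20/137 20/117 -10/117 20/137 3 1 E
final 4 1 N

n=0: pose=(4,1,N); sL=8/37, sR=40/289; mL=-20/289, mR=8/37; mL+mR=1572/10693 → advance +1; mR−mL=3052/10693 → turn +1·90°
n=1: pose=(4,2,W); sL=10/29, sR=10/41; mL=-5/41, mR=10/29; mL+mR=265/1189 → advance +1; mR−mL=555/1189 → turn +1·90°
n=2: pose=(3,2,S); sL=8/41, sR=40/109; mL=-20/109, mR=8/41; mL+mR=52/4469 → advance +1; mR−mL=1692/4469 → turn +1·90°
n=3: pose=(3,1,E); sL=20/137, sR=20/117; mL=-10/117, mR=20/137; mL+mR=970/16029 → advance +1; mR−mL=3710/16029 → turn +1·90°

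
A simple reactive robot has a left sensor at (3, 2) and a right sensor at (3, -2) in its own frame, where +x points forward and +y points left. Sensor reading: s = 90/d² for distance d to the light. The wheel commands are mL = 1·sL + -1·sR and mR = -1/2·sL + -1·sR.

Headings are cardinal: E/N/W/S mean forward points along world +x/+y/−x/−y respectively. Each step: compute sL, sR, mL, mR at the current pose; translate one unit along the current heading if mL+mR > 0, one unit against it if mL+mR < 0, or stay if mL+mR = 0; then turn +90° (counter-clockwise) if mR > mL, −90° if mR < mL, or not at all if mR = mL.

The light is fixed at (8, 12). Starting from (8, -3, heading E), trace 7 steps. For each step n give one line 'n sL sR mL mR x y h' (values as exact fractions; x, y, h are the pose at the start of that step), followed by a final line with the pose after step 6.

0 45/89 45/149 2700/13261 -14715/26522 8 -3 E
1 18/65 10/37 16/2405 -983/2405 7 -3 S
2 45/136 9/16 -63/272 -99/136 7 -2 W
3 18/25 18/25 0 -27/25 8 -2 N
4 45/89 45/149 2700/13261 -14715/26522 8 -3 E
5 18/65 10/37 16/2405 -983/2405 7 -3 S
6 45/136 9/16 -63/272 -99/136 7 -2 W
final 8 -2 N

n=0: pose=(8,-3,E); sL=45/89, sR=45/149; mL=2700/13261, mR=-14715/26522; mL+mR=-9315/26522 → advance -1; mR−mL=-135/178 → turn -1·90°
n=1: pose=(7,-3,S); sL=18/65, sR=10/37; mL=16/2405, mR=-983/2405; mL+mR=-967/2405 → advance -1; mR−mL=-27/65 → turn -1·90°
n=2: pose=(7,-2,W); sL=45/136, sR=9/16; mL=-63/272, mR=-99/136; mL+mR=-261/272 → advance -1; mR−mL=-135/272 → turn -1·90°
n=3: pose=(8,-2,N); sL=18/25, sR=18/25; mL=0, mR=-27/25; mL+mR=-27/25 → advance -1; mR−mL=-27/25 → turn -1·90°
n=4: pose=(8,-3,E); sL=45/89, sR=45/149; mL=2700/13261, mR=-14715/26522; mL+mR=-9315/26522 → advance -1; mR−mL=-135/178 → turn -1·90°
n=5: pose=(7,-3,S); sL=18/65, sR=10/37; mL=16/2405, mR=-983/2405; mL+mR=-967/2405 → advance -1; mR−mL=-27/65 → turn -1·90°
n=6: pose=(7,-2,W); sL=45/136, sR=9/16; mL=-63/272, mR=-99/136; mL+mR=-261/272 → advance -1; mR−mL=-135/272 → turn -1·90°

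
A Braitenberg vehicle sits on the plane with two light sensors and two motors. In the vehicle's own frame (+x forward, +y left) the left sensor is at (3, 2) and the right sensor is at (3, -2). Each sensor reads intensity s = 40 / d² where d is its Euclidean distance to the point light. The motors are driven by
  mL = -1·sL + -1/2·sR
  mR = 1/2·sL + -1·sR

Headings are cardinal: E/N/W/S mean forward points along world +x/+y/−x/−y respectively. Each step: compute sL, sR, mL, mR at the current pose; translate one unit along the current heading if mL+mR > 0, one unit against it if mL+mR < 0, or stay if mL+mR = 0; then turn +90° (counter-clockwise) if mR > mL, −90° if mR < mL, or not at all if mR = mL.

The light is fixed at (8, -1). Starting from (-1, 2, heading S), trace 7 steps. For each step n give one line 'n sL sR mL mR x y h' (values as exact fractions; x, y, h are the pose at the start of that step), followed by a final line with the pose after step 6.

0 40/49 40/121 -5820/5929 460/5929 -1 2 S
1 5/9 1 -19/18 -13/18 -1 3 E
2 40/193 40/113 -8380/21809 -5460/21809 -2 3 N
3 4/17 20/97 -558/1649 -146/1649 -2 2 W
4 40/49 40/121 -5820/5929 460/5929 -1 2 S
5 5/9 1 -19/18 -13/18 -1 3 E
6 40/193 40/113 -8380/21809 -5460/21809 -2 3 N
final -2 2 W

n=0: pose=(-1,2,S); sL=40/49, sR=40/121; mL=-5820/5929, mR=460/5929; mL+mR=-5360/5929 → advance -1; mR−mL=6280/5929 → turn +1·90°
n=1: pose=(-1,3,E); sL=5/9, sR=1; mL=-19/18, mR=-13/18; mL+mR=-16/9 → advance -1; mR−mL=1/3 → turn +1·90°
n=2: pose=(-2,3,N); sL=40/193, sR=40/113; mL=-8380/21809, mR=-5460/21809; mL+mR=-13840/21809 → advance -1; mR−mL=2920/21809 → turn +1·90°
n=3: pose=(-2,2,W); sL=4/17, sR=20/97; mL=-558/1649, mR=-146/1649; mL+mR=-704/1649 → advance -1; mR−mL=412/1649 → turn +1·90°
n=4: pose=(-1,2,S); sL=40/49, sR=40/121; mL=-5820/5929, mR=460/5929; mL+mR=-5360/5929 → advance -1; mR−mL=6280/5929 → turn +1·90°
n=5: pose=(-1,3,E); sL=5/9, sR=1; mL=-19/18, mR=-13/18; mL+mR=-16/9 → advance -1; mR−mL=1/3 → turn +1·90°
n=6: pose=(-2,3,N); sL=40/193, sR=40/113; mL=-8380/21809, mR=-5460/21809; mL+mR=-13840/21809 → advance -1; mR−mL=2920/21809 → turn +1·90°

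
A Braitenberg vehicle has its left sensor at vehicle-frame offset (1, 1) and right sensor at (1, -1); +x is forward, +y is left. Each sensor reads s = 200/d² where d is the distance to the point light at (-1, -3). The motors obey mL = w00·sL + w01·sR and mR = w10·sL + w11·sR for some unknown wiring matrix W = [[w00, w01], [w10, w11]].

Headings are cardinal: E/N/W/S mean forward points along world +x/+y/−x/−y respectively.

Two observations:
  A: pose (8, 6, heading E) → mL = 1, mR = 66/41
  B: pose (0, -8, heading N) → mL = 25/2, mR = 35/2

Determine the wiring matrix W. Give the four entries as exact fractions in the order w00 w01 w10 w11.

obs A: pose=(8,6,E) → sL=1, sR=50/41, mL=1, mR=66/41
obs B: pose=(0,-8,N) → sL=25/2, sR=10, mL=25/2, mR=35/2
sensor matrix S = [[1, 50/41], [25/2, 10]]; det S = -215/41
solve [mL_A; mL_B] = S·[w00; w01] and [mR_A; mR_B] = S·[w10; w11]:
  w00 = 1, w01 = 0, w10 = 1, w11 = 1/2

1 0 1 1/2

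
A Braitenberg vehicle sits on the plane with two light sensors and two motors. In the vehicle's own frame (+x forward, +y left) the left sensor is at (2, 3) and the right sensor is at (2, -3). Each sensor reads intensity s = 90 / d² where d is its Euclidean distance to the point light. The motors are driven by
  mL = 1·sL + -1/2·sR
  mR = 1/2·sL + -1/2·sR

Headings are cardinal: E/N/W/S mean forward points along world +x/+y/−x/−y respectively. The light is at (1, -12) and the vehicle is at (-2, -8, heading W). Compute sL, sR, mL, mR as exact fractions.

45/13 45/37 2745/962 540/481

left sensor world pos  = (-4, -11); dL² = 26
right sensor world pos = (-4, -5); dR² = 74
sL = 90/26 = 45/13
sR = 90/74 = 45/37
mL = 1·sL + -1/2·sR = 2745/962
mR = 1/2·sL + -1/2·sR = 540/481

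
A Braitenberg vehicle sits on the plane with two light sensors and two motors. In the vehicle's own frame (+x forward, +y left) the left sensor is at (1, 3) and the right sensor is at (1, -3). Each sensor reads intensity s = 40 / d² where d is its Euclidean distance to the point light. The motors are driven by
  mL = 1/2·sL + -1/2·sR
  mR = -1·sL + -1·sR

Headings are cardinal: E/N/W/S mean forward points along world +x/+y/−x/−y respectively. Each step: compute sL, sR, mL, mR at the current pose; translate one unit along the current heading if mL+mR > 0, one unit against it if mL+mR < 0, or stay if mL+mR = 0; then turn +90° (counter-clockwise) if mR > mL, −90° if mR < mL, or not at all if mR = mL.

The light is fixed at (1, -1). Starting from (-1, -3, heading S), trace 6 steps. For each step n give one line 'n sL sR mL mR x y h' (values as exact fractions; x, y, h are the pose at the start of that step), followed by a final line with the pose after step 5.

0 4 20/17 24/17 -88/17 -1 -3 S
1 8/5 40/13 -48/65 -304/65 -1 -2 W
2 5/2 10 -15/4 -25/2 0 -2 N
3 40 8/5 96/5 -208/5 0 -3 E
4 4 20/17 24/17 -88/17 -1 -3 S
5 8/5 40/13 -48/65 -304/65 -1 -2 W
final 0 -2 N

n=0: pose=(-1,-3,S); sL=4, sR=20/17; mL=24/17, mR=-88/17; mL+mR=-64/17 → advance -1; mR−mL=-112/17 → turn -1·90°
n=1: pose=(-1,-2,W); sL=8/5, sR=40/13; mL=-48/65, mR=-304/65; mL+mR=-352/65 → advance -1; mR−mL=-256/65 → turn -1·90°
n=2: pose=(0,-2,N); sL=5/2, sR=10; mL=-15/4, mR=-25/2; mL+mR=-65/4 → advance -1; mR−mL=-35/4 → turn -1·90°
n=3: pose=(0,-3,E); sL=40, sR=8/5; mL=96/5, mR=-208/5; mL+mR=-112/5 → advance -1; mR−mL=-304/5 → turn -1·90°
n=4: pose=(-1,-3,S); sL=4, sR=20/17; mL=24/17, mR=-88/17; mL+mR=-64/17 → advance -1; mR−mL=-112/17 → turn -1·90°
n=5: pose=(-1,-2,W); sL=8/5, sR=40/13; mL=-48/65, mR=-304/65; mL+mR=-352/65 → advance -1; mR−mL=-256/65 → turn -1·90°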